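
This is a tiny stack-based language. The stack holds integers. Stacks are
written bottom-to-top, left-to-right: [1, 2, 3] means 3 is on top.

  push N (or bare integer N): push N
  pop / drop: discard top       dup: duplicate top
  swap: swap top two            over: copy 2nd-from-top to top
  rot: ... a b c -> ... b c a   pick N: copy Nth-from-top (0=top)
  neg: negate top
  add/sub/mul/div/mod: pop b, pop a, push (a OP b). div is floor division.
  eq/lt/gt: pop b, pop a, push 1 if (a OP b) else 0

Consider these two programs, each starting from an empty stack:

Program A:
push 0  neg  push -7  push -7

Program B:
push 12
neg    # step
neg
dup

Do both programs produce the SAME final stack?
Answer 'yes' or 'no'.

Answer: no

Derivation:
Program A trace:
  After 'push 0': [0]
  After 'neg': [0]
  After 'push -7': [0, -7]
  After 'push -7': [0, -7, -7]
Program A final stack: [0, -7, -7]

Program B trace:
  After 'push 12': [12]
  After 'neg': [-12]
  After 'neg': [12]
  After 'dup': [12, 12]
Program B final stack: [12, 12]
Same: no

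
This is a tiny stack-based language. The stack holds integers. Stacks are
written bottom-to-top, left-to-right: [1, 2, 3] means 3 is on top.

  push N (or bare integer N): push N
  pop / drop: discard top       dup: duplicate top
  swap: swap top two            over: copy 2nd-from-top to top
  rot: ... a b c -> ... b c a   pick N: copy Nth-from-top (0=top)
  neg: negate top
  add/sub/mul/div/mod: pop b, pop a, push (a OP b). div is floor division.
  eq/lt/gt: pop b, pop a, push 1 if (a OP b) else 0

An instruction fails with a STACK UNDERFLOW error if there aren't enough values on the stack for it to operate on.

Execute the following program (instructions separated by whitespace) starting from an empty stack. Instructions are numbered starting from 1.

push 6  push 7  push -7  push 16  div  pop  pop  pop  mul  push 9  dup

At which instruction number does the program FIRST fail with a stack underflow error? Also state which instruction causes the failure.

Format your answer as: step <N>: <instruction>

Answer: step 9: mul

Derivation:
Step 1 ('push 6'): stack = [6], depth = 1
Step 2 ('push 7'): stack = [6, 7], depth = 2
Step 3 ('push -7'): stack = [6, 7, -7], depth = 3
Step 4 ('push 16'): stack = [6, 7, -7, 16], depth = 4
Step 5 ('div'): stack = [6, 7, -1], depth = 3
Step 6 ('pop'): stack = [6, 7], depth = 2
Step 7 ('pop'): stack = [6], depth = 1
Step 8 ('pop'): stack = [], depth = 0
Step 9 ('mul'): needs 2 value(s) but depth is 0 — STACK UNDERFLOW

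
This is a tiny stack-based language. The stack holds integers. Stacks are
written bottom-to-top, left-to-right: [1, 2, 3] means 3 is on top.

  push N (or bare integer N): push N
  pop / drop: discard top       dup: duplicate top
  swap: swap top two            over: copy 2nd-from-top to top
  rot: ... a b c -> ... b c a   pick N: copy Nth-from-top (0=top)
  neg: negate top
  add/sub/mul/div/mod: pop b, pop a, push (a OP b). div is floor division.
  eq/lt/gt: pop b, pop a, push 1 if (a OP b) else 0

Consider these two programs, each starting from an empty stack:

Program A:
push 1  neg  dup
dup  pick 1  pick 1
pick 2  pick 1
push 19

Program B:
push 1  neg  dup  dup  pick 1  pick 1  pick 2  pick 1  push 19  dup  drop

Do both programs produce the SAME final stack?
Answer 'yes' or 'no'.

Program A trace:
  After 'push 1': [1]
  After 'neg': [-1]
  After 'dup': [-1, -1]
  After 'dup': [-1, -1, -1]
  After 'pick 1': [-1, -1, -1, -1]
  After 'pick 1': [-1, -1, -1, -1, -1]
  After 'pick 2': [-1, -1, -1, -1, -1, -1]
  After 'pick 1': [-1, -1, -1, -1, -1, -1, -1]
  After 'push 19': [-1, -1, -1, -1, -1, -1, -1, 19]
Program A final stack: [-1, -1, -1, -1, -1, -1, -1, 19]

Program B trace:
  After 'push 1': [1]
  After 'neg': [-1]
  After 'dup': [-1, -1]
  After 'dup': [-1, -1, -1]
  After 'pick 1': [-1, -1, -1, -1]
  After 'pick 1': [-1, -1, -1, -1, -1]
  After 'pick 2': [-1, -1, -1, -1, -1, -1]
  After 'pick 1': [-1, -1, -1, -1, -1, -1, -1]
  After 'push 19': [-1, -1, -1, -1, -1, -1, -1, 19]
  After 'dup': [-1, -1, -1, -1, -1, -1, -1, 19, 19]
  After 'drop': [-1, -1, -1, -1, -1, -1, -1, 19]
Program B final stack: [-1, -1, -1, -1, -1, -1, -1, 19]
Same: yes

Answer: yes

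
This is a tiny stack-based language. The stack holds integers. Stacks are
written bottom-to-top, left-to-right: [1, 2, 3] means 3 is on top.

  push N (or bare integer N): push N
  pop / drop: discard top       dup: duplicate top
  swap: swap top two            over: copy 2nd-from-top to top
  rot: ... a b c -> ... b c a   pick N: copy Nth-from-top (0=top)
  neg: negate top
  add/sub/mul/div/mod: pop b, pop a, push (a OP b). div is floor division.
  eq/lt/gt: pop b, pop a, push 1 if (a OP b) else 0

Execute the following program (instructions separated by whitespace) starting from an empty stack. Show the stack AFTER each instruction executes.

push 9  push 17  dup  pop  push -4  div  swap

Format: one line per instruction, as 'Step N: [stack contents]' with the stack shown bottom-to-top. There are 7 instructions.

Step 1: [9]
Step 2: [9, 17]
Step 3: [9, 17, 17]
Step 4: [9, 17]
Step 5: [9, 17, -4]
Step 6: [9, -5]
Step 7: [-5, 9]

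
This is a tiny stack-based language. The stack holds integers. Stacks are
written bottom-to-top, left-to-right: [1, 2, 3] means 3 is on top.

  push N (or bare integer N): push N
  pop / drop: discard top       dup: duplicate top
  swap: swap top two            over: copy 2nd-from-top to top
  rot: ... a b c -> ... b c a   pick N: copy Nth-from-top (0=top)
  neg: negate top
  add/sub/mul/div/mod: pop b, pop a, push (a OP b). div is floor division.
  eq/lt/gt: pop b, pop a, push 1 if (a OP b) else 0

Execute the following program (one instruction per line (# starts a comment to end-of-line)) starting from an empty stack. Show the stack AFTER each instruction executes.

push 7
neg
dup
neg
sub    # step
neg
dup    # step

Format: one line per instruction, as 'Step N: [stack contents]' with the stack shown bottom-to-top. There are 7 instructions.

Step 1: [7]
Step 2: [-7]
Step 3: [-7, -7]
Step 4: [-7, 7]
Step 5: [-14]
Step 6: [14]
Step 7: [14, 14]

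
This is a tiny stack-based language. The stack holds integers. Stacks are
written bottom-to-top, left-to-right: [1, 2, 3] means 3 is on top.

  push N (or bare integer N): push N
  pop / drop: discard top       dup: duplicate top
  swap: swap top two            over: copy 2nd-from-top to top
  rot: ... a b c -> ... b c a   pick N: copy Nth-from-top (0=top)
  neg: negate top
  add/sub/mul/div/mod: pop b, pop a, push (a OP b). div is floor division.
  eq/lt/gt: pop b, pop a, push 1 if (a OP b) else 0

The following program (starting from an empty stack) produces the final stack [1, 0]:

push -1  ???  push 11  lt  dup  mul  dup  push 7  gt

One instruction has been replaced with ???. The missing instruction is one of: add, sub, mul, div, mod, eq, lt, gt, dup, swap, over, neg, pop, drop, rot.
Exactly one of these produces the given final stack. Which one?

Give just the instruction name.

Stack before ???: [-1]
Stack after ???:  [1]
The instruction that transforms [-1] -> [1] is: neg

Answer: neg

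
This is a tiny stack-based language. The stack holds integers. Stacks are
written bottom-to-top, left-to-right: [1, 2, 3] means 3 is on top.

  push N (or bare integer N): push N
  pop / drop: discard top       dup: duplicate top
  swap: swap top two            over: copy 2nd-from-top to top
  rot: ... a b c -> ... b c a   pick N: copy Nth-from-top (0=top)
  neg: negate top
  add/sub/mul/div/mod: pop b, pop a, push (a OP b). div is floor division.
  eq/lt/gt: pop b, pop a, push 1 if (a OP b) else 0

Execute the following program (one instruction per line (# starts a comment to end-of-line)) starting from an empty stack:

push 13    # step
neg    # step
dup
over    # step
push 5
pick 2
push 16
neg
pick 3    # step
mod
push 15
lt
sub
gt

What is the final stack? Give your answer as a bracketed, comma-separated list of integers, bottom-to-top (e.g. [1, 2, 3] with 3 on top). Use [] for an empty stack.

Answer: [-13, -13, -13, 1]

Derivation:
After 'push 13': [13]
After 'neg': [-13]
After 'dup': [-13, -13]
After 'over': [-13, -13, -13]
After 'push 5': [-13, -13, -13, 5]
After 'pick 2': [-13, -13, -13, 5, -13]
After 'push 16': [-13, -13, -13, 5, -13, 16]
After 'neg': [-13, -13, -13, 5, -13, -16]
After 'pick 3': [-13, -13, -13, 5, -13, -16, -13]
After 'mod': [-13, -13, -13, 5, -13, -3]
After 'push 15': [-13, -13, -13, 5, -13, -3, 15]
After 'lt': [-13, -13, -13, 5, -13, 1]
After 'sub': [-13, -13, -13, 5, -14]
After 'gt': [-13, -13, -13, 1]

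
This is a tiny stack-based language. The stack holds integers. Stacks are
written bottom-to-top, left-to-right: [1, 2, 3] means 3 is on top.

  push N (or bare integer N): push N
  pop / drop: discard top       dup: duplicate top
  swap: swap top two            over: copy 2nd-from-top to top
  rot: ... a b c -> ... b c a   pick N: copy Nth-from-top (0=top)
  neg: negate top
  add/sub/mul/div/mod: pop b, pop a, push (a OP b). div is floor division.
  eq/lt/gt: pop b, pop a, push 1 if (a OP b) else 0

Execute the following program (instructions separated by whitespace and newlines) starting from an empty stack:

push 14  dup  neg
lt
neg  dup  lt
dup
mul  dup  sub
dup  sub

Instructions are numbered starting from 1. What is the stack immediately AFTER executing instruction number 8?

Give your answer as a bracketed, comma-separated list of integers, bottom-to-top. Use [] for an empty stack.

Answer: [0, 0]

Derivation:
Step 1 ('push 14'): [14]
Step 2 ('dup'): [14, 14]
Step 3 ('neg'): [14, -14]
Step 4 ('lt'): [0]
Step 5 ('neg'): [0]
Step 6 ('dup'): [0, 0]
Step 7 ('lt'): [0]
Step 8 ('dup'): [0, 0]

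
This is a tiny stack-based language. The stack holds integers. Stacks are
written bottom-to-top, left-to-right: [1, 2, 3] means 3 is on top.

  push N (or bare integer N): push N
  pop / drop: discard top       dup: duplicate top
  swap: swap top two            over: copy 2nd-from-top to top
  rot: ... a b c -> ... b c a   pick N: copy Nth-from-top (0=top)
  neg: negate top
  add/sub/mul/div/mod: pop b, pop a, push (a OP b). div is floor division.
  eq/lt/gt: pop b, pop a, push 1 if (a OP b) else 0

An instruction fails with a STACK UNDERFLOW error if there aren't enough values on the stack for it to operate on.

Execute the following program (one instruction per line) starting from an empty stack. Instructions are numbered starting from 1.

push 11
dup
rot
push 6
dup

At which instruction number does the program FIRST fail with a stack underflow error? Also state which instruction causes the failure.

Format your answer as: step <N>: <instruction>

Answer: step 3: rot

Derivation:
Step 1 ('push 11'): stack = [11], depth = 1
Step 2 ('dup'): stack = [11, 11], depth = 2
Step 3 ('rot'): needs 3 value(s) but depth is 2 — STACK UNDERFLOW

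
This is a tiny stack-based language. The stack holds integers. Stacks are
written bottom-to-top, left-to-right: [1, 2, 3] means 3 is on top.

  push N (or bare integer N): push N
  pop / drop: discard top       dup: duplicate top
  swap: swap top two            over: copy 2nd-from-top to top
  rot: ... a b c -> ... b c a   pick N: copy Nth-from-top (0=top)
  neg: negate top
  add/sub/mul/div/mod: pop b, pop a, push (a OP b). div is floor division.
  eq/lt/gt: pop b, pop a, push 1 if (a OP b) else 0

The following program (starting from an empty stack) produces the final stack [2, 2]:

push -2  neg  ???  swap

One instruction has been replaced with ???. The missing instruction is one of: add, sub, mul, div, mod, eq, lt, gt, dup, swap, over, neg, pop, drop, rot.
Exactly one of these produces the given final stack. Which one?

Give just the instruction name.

Stack before ???: [2]
Stack after ???:  [2, 2]
The instruction that transforms [2] -> [2, 2] is: dup

Answer: dup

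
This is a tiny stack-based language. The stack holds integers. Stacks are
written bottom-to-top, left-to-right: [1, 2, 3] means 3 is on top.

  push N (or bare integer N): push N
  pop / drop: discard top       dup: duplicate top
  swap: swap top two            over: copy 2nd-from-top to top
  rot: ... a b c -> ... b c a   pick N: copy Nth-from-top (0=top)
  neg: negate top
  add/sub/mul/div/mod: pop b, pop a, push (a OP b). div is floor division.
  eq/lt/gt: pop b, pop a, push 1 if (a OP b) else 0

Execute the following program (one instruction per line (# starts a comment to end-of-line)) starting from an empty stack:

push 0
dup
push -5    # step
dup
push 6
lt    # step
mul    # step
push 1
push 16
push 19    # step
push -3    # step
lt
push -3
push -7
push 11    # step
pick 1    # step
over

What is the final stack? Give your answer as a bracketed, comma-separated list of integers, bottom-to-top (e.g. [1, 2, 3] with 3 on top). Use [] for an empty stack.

Answer: [0, 0, -5, 1, 16, 0, -3, -7, 11, -7, 11]

Derivation:
After 'push 0': [0]
After 'dup': [0, 0]
After 'push -5': [0, 0, -5]
After 'dup': [0, 0, -5, -5]
After 'push 6': [0, 0, -5, -5, 6]
After 'lt': [0, 0, -5, 1]
After 'mul': [0, 0, -5]
After 'push 1': [0, 0, -5, 1]
After 'push 16': [0, 0, -5, 1, 16]
After 'push 19': [0, 0, -5, 1, 16, 19]
After 'push -3': [0, 0, -5, 1, 16, 19, -3]
After 'lt': [0, 0, -5, 1, 16, 0]
After 'push -3': [0, 0, -5, 1, 16, 0, -3]
After 'push -7': [0, 0, -5, 1, 16, 0, -3, -7]
After 'push 11': [0, 0, -5, 1, 16, 0, -3, -7, 11]
After 'pick 1': [0, 0, -5, 1, 16, 0, -3, -7, 11, -7]
After 'over': [0, 0, -5, 1, 16, 0, -3, -7, 11, -7, 11]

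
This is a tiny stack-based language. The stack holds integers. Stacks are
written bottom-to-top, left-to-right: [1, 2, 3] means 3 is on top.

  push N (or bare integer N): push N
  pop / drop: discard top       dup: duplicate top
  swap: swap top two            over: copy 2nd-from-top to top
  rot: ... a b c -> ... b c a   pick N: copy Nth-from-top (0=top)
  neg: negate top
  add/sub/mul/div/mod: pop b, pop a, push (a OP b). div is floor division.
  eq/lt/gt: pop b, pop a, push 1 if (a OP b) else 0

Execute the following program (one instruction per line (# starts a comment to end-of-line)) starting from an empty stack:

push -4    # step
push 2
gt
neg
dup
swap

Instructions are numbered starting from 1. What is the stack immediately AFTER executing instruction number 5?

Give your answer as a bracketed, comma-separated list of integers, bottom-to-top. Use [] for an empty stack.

Answer: [0, 0]

Derivation:
Step 1 ('push -4'): [-4]
Step 2 ('push 2'): [-4, 2]
Step 3 ('gt'): [0]
Step 4 ('neg'): [0]
Step 5 ('dup'): [0, 0]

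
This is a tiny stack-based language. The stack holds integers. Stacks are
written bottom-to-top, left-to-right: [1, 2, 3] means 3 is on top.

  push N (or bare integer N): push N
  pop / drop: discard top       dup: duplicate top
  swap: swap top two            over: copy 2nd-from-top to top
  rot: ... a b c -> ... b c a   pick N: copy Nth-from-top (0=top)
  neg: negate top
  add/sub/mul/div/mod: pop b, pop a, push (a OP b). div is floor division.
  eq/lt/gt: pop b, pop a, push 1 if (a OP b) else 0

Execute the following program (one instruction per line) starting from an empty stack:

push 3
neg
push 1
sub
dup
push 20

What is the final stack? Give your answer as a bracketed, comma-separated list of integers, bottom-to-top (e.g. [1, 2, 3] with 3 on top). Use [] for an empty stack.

After 'push 3': [3]
After 'neg': [-3]
After 'push 1': [-3, 1]
After 'sub': [-4]
After 'dup': [-4, -4]
After 'push 20': [-4, -4, 20]

Answer: [-4, -4, 20]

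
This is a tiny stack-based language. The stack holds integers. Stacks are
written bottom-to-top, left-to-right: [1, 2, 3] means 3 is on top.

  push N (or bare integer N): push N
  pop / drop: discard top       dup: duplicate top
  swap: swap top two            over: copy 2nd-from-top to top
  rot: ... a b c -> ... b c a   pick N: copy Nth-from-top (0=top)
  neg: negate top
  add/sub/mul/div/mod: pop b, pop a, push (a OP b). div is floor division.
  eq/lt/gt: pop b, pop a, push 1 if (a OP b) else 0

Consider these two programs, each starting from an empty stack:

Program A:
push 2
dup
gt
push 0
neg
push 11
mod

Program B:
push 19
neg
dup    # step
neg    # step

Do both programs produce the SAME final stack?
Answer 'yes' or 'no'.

Program A trace:
  After 'push 2': [2]
  After 'dup': [2, 2]
  After 'gt': [0]
  After 'push 0': [0, 0]
  After 'neg': [0, 0]
  After 'push 11': [0, 0, 11]
  After 'mod': [0, 0]
Program A final stack: [0, 0]

Program B trace:
  After 'push 19': [19]
  After 'neg': [-19]
  After 'dup': [-19, -19]
  After 'neg': [-19, 19]
Program B final stack: [-19, 19]
Same: no

Answer: no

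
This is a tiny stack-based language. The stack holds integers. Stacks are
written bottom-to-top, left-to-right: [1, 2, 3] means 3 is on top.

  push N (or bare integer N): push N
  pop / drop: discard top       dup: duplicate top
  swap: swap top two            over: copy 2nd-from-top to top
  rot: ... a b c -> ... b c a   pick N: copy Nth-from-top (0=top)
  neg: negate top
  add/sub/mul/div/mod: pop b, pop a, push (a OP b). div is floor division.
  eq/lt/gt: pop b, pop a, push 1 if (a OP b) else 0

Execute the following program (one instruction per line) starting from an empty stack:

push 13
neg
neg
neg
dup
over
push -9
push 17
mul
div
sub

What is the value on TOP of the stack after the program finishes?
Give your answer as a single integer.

After 'push 13': [13]
After 'neg': [-13]
After 'neg': [13]
After 'neg': [-13]
After 'dup': [-13, -13]
After 'over': [-13, -13, -13]
After 'push -9': [-13, -13, -13, -9]
After 'push 17': [-13, -13, -13, -9, 17]
After 'mul': [-13, -13, -13, -153]
After 'div': [-13, -13, 0]
After 'sub': [-13, -13]

Answer: -13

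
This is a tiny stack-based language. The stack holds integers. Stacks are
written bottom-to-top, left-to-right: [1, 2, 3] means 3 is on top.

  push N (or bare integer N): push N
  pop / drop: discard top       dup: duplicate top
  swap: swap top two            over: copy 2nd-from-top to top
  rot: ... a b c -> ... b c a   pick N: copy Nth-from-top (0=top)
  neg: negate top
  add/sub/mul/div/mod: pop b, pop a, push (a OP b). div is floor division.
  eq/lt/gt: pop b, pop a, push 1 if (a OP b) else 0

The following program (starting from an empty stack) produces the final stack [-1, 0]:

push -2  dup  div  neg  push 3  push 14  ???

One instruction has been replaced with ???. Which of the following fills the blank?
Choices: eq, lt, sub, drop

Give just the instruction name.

Stack before ???: [-1, 3, 14]
Stack after ???:  [-1, 0]
Checking each choice:
  eq: MATCH
  lt: produces [-1, 1]
  sub: produces [-1, -11]
  drop: produces [-1, 3]


Answer: eq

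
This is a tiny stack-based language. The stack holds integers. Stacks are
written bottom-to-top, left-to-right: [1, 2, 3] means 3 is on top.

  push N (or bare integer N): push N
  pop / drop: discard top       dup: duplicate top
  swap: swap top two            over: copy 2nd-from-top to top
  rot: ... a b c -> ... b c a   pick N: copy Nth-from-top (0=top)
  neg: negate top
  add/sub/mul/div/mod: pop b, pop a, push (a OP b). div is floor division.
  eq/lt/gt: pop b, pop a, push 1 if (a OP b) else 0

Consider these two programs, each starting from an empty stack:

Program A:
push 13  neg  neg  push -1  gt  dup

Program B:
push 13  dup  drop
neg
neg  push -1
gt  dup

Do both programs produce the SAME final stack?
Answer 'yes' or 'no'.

Answer: yes

Derivation:
Program A trace:
  After 'push 13': [13]
  After 'neg': [-13]
  After 'neg': [13]
  After 'push -1': [13, -1]
  After 'gt': [1]
  After 'dup': [1, 1]
Program A final stack: [1, 1]

Program B trace:
  After 'push 13': [13]
  After 'dup': [13, 13]
  After 'drop': [13]
  After 'neg': [-13]
  After 'neg': [13]
  After 'push -1': [13, -1]
  After 'gt': [1]
  After 'dup': [1, 1]
Program B final stack: [1, 1]
Same: yes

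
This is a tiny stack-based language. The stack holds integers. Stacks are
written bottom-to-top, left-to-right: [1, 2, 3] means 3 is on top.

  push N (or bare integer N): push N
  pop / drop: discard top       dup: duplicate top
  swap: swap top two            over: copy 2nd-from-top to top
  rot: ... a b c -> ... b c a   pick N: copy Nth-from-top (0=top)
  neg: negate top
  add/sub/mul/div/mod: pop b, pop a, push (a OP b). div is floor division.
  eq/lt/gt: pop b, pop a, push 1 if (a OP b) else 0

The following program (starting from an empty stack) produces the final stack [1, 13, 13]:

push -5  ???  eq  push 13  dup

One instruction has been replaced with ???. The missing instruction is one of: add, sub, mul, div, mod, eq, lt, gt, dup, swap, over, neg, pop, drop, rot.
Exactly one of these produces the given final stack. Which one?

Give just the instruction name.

Stack before ???: [-5]
Stack after ???:  [-5, -5]
The instruction that transforms [-5] -> [-5, -5] is: dup

Answer: dup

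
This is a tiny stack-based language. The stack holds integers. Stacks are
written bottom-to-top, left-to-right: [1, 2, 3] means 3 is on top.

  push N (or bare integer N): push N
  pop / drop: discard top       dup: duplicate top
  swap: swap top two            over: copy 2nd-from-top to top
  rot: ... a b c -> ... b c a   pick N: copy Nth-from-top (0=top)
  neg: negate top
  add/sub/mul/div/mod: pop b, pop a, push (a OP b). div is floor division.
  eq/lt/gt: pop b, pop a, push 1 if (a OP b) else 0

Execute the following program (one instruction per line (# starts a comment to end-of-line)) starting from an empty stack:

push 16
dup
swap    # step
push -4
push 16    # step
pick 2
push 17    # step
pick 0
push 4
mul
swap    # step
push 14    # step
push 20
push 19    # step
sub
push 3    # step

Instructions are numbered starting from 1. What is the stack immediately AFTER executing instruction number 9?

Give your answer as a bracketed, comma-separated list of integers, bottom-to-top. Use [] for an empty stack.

Step 1 ('push 16'): [16]
Step 2 ('dup'): [16, 16]
Step 3 ('swap'): [16, 16]
Step 4 ('push -4'): [16, 16, -4]
Step 5 ('push 16'): [16, 16, -4, 16]
Step 6 ('pick 2'): [16, 16, -4, 16, 16]
Step 7 ('push 17'): [16, 16, -4, 16, 16, 17]
Step 8 ('pick 0'): [16, 16, -4, 16, 16, 17, 17]
Step 9 ('push 4'): [16, 16, -4, 16, 16, 17, 17, 4]

Answer: [16, 16, -4, 16, 16, 17, 17, 4]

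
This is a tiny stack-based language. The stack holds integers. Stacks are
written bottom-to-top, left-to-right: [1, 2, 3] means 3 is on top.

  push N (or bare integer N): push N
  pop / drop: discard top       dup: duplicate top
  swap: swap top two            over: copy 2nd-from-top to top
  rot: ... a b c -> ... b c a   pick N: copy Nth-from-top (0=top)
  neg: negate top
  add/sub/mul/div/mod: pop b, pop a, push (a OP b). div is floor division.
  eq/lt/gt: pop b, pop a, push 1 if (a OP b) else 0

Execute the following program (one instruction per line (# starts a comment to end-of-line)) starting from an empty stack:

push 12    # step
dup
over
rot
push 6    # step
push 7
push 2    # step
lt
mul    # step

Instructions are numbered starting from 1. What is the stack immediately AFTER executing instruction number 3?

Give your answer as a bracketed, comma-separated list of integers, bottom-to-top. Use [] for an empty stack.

Answer: [12, 12, 12]

Derivation:
Step 1 ('push 12'): [12]
Step 2 ('dup'): [12, 12]
Step 3 ('over'): [12, 12, 12]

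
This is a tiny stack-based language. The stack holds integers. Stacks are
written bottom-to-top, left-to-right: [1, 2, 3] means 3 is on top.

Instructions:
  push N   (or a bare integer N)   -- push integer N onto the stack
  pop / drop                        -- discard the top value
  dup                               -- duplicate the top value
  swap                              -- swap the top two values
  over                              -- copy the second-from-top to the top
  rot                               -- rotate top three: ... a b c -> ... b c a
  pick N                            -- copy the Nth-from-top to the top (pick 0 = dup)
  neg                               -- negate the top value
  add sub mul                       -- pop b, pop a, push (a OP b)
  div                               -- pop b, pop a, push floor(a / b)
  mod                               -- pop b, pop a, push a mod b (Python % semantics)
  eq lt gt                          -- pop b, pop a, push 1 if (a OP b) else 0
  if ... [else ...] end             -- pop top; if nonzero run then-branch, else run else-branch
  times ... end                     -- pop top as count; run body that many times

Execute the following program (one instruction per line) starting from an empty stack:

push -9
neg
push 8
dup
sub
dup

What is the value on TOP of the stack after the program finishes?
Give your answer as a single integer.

After 'push -9': [-9]
After 'neg': [9]
After 'push 8': [9, 8]
After 'dup': [9, 8, 8]
After 'sub': [9, 0]
After 'dup': [9, 0, 0]

Answer: 0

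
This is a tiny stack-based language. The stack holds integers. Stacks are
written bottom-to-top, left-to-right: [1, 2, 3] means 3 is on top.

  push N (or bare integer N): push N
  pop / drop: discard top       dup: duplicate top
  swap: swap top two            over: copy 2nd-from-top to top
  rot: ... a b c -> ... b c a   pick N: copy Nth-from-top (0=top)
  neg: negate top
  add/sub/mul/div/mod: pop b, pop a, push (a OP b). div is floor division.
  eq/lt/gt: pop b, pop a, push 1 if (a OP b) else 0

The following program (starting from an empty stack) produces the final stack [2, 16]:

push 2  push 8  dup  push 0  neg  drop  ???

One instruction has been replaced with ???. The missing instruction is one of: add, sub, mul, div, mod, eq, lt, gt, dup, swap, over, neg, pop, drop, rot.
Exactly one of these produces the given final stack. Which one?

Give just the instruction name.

Stack before ???: [2, 8, 8]
Stack after ???:  [2, 16]
The instruction that transforms [2, 8, 8] -> [2, 16] is: add

Answer: add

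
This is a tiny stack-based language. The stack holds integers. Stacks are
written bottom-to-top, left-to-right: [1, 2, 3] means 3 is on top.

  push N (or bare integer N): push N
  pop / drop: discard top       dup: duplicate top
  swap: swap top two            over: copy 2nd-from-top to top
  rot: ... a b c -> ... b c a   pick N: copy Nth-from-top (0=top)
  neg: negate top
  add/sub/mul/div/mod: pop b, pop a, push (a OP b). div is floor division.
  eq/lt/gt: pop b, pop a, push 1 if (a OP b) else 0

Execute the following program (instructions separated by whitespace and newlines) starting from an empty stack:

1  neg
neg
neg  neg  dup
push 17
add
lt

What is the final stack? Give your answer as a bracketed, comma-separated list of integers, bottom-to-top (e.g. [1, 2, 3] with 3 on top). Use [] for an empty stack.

After 'push 1': [1]
After 'neg': [-1]
After 'neg': [1]
After 'neg': [-1]
After 'neg': [1]
After 'dup': [1, 1]
After 'push 17': [1, 1, 17]
After 'add': [1, 18]
After 'lt': [1]

Answer: [1]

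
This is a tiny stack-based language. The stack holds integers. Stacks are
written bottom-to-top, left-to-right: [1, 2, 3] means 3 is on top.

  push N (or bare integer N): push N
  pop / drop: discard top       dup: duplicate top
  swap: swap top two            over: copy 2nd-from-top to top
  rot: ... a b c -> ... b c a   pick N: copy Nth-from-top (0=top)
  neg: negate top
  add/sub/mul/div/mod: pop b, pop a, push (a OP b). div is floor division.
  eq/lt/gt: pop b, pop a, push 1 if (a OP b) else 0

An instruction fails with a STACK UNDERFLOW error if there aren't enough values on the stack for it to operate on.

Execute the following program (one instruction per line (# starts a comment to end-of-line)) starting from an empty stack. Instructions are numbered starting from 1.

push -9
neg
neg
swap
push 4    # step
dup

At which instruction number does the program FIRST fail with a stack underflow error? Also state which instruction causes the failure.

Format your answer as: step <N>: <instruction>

Answer: step 4: swap

Derivation:
Step 1 ('push -9'): stack = [-9], depth = 1
Step 2 ('neg'): stack = [9], depth = 1
Step 3 ('neg'): stack = [-9], depth = 1
Step 4 ('swap'): needs 2 value(s) but depth is 1 — STACK UNDERFLOW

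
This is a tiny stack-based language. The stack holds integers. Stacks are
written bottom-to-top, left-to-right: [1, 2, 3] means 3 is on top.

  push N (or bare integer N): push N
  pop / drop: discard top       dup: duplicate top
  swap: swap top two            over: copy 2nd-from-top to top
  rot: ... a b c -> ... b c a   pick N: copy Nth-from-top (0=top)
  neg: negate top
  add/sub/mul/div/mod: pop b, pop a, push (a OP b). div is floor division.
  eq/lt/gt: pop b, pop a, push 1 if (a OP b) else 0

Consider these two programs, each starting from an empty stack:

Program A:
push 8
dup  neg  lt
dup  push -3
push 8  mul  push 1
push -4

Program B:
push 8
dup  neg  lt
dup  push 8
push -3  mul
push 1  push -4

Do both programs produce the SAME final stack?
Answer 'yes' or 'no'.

Answer: yes

Derivation:
Program A trace:
  After 'push 8': [8]
  After 'dup': [8, 8]
  After 'neg': [8, -8]
  After 'lt': [0]
  After 'dup': [0, 0]
  After 'push -3': [0, 0, -3]
  After 'push 8': [0, 0, -3, 8]
  After 'mul': [0, 0, -24]
  After 'push 1': [0, 0, -24, 1]
  After 'push -4': [0, 0, -24, 1, -4]
Program A final stack: [0, 0, -24, 1, -4]

Program B trace:
  After 'push 8': [8]
  After 'dup': [8, 8]
  After 'neg': [8, -8]
  After 'lt': [0]
  After 'dup': [0, 0]
  After 'push 8': [0, 0, 8]
  After 'push -3': [0, 0, 8, -3]
  After 'mul': [0, 0, -24]
  After 'push 1': [0, 0, -24, 1]
  After 'push -4': [0, 0, -24, 1, -4]
Program B final stack: [0, 0, -24, 1, -4]
Same: yes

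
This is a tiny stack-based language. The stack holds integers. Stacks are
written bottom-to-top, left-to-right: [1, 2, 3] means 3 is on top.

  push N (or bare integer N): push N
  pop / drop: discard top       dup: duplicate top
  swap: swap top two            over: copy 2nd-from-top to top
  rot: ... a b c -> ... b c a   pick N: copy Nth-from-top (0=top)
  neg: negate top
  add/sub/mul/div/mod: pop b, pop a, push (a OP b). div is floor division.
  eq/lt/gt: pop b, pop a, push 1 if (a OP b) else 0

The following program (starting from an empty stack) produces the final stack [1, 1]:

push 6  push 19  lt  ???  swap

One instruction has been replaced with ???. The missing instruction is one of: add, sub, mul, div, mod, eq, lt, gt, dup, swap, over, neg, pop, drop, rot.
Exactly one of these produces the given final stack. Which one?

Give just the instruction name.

Stack before ???: [1]
Stack after ???:  [1, 1]
The instruction that transforms [1] -> [1, 1] is: dup

Answer: dup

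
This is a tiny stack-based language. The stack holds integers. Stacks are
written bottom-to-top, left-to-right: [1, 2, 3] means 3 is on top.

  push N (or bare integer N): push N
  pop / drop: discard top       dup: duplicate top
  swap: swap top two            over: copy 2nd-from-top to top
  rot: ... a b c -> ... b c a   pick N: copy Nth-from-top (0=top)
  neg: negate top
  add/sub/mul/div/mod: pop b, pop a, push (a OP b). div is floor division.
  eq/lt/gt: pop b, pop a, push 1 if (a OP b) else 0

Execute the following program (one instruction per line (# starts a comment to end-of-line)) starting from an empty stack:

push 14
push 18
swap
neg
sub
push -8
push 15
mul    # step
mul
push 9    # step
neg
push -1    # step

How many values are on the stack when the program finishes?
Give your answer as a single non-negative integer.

Answer: 3

Derivation:
After 'push 14': stack = [14] (depth 1)
After 'push 18': stack = [14, 18] (depth 2)
After 'swap': stack = [18, 14] (depth 2)
After 'neg': stack = [18, -14] (depth 2)
After 'sub': stack = [32] (depth 1)
After 'push -8': stack = [32, -8] (depth 2)
After 'push 15': stack = [32, -8, 15] (depth 3)
After 'mul': stack = [32, -120] (depth 2)
After 'mul': stack = [-3840] (depth 1)
After 'push 9': stack = [-3840, 9] (depth 2)
After 'neg': stack = [-3840, -9] (depth 2)
After 'push -1': stack = [-3840, -9, -1] (depth 3)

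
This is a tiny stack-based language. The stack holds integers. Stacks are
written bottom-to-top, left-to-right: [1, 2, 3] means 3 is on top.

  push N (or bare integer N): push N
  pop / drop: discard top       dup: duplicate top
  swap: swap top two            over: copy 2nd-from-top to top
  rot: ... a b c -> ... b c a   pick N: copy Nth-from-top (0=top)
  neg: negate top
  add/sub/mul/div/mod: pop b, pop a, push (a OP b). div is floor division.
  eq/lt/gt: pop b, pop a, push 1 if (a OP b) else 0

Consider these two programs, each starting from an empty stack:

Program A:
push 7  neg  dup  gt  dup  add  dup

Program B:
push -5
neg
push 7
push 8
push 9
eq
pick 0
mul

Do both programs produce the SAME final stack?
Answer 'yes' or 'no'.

Program A trace:
  After 'push 7': [7]
  After 'neg': [-7]
  After 'dup': [-7, -7]
  After 'gt': [0]
  After 'dup': [0, 0]
  After 'add': [0]
  After 'dup': [0, 0]
Program A final stack: [0, 0]

Program B trace:
  After 'push -5': [-5]
  After 'neg': [5]
  After 'push 7': [5, 7]
  After 'push 8': [5, 7, 8]
  After 'push 9': [5, 7, 8, 9]
  After 'eq': [5, 7, 0]
  After 'pick 0': [5, 7, 0, 0]
  After 'mul': [5, 7, 0]
Program B final stack: [5, 7, 0]
Same: no

Answer: no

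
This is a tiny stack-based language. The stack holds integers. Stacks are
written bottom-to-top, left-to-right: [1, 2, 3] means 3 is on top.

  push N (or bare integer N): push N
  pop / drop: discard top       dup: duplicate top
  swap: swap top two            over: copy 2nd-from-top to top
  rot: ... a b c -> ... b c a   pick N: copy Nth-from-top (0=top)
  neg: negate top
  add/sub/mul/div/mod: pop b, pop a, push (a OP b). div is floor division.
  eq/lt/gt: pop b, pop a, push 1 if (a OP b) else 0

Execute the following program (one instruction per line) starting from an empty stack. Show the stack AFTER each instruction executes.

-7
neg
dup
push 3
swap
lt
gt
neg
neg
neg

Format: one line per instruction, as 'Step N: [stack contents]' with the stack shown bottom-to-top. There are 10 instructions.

Step 1: [-7]
Step 2: [7]
Step 3: [7, 7]
Step 4: [7, 7, 3]
Step 5: [7, 3, 7]
Step 6: [7, 1]
Step 7: [1]
Step 8: [-1]
Step 9: [1]
Step 10: [-1]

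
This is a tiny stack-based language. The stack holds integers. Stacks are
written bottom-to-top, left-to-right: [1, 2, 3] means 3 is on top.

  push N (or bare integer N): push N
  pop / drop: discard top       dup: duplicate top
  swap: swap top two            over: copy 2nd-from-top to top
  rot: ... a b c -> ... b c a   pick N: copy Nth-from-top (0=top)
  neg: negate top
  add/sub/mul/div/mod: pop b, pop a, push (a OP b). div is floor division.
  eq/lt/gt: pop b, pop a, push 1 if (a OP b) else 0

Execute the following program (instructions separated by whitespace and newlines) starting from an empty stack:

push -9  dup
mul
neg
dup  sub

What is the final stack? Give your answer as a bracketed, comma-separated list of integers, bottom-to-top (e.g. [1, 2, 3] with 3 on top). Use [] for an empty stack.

After 'push -9': [-9]
After 'dup': [-9, -9]
After 'mul': [81]
After 'neg': [-81]
After 'dup': [-81, -81]
After 'sub': [0]

Answer: [0]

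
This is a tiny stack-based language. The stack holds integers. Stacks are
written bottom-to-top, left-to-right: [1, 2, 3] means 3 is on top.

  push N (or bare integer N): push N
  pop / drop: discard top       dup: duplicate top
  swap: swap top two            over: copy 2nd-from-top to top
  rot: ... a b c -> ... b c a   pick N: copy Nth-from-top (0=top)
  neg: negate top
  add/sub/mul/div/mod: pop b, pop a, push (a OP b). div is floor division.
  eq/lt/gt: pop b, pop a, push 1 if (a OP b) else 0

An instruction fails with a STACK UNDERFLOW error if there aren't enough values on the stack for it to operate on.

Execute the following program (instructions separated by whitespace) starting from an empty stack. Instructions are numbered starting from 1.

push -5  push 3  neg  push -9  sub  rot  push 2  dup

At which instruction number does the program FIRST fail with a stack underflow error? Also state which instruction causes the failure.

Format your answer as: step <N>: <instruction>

Answer: step 6: rot

Derivation:
Step 1 ('push -5'): stack = [-5], depth = 1
Step 2 ('push 3'): stack = [-5, 3], depth = 2
Step 3 ('neg'): stack = [-5, -3], depth = 2
Step 4 ('push -9'): stack = [-5, -3, -9], depth = 3
Step 5 ('sub'): stack = [-5, 6], depth = 2
Step 6 ('rot'): needs 3 value(s) but depth is 2 — STACK UNDERFLOW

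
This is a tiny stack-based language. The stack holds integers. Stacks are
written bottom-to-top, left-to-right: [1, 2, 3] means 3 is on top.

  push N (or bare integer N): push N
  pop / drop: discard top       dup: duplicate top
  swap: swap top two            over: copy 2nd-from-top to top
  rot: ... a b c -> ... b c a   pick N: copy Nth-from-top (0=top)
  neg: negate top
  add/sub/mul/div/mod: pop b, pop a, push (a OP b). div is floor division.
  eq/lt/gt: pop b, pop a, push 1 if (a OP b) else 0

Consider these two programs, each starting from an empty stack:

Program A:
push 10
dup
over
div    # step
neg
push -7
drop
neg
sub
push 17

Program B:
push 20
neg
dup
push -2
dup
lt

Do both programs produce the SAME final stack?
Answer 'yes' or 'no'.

Program A trace:
  After 'push 10': [10]
  After 'dup': [10, 10]
  After 'over': [10, 10, 10]
  After 'div': [10, 1]
  After 'neg': [10, -1]
  After 'push -7': [10, -1, -7]
  After 'drop': [10, -1]
  After 'neg': [10, 1]
  After 'sub': [9]
  After 'push 17': [9, 17]
Program A final stack: [9, 17]

Program B trace:
  After 'push 20': [20]
  After 'neg': [-20]
  After 'dup': [-20, -20]
  After 'push -2': [-20, -20, -2]
  After 'dup': [-20, -20, -2, -2]
  After 'lt': [-20, -20, 0]
Program B final stack: [-20, -20, 0]
Same: no

Answer: no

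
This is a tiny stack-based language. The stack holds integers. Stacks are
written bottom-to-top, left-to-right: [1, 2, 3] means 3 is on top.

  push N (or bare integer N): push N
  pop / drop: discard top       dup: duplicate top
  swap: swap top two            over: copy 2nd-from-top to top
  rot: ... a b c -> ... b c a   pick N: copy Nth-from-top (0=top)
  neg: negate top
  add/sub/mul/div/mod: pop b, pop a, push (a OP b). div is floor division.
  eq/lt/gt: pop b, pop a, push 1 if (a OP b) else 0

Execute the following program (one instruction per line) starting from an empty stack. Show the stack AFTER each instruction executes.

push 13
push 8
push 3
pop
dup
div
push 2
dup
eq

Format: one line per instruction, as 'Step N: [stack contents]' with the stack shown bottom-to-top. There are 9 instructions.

Step 1: [13]
Step 2: [13, 8]
Step 3: [13, 8, 3]
Step 4: [13, 8]
Step 5: [13, 8, 8]
Step 6: [13, 1]
Step 7: [13, 1, 2]
Step 8: [13, 1, 2, 2]
Step 9: [13, 1, 1]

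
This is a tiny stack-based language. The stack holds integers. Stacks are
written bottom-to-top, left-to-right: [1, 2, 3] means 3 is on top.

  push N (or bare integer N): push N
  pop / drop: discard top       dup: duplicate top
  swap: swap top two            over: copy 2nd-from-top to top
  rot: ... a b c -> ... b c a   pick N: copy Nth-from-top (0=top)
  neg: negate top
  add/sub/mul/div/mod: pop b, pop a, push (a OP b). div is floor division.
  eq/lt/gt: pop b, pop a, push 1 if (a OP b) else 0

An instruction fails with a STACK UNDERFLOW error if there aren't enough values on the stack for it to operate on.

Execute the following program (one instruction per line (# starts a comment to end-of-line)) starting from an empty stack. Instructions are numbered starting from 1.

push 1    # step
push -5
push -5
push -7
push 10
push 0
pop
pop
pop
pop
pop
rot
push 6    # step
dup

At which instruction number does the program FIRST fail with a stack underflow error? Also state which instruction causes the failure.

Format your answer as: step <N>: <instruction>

Answer: step 12: rot

Derivation:
Step 1 ('push 1'): stack = [1], depth = 1
Step 2 ('push -5'): stack = [1, -5], depth = 2
Step 3 ('push -5'): stack = [1, -5, -5], depth = 3
Step 4 ('push -7'): stack = [1, -5, -5, -7], depth = 4
Step 5 ('push 10'): stack = [1, -5, -5, -7, 10], depth = 5
Step 6 ('push 0'): stack = [1, -5, -5, -7, 10, 0], depth = 6
Step 7 ('pop'): stack = [1, -5, -5, -7, 10], depth = 5
Step 8 ('pop'): stack = [1, -5, -5, -7], depth = 4
Step 9 ('pop'): stack = [1, -5, -5], depth = 3
Step 10 ('pop'): stack = [1, -5], depth = 2
Step 11 ('pop'): stack = [1], depth = 1
Step 12 ('rot'): needs 3 value(s) but depth is 1 — STACK UNDERFLOW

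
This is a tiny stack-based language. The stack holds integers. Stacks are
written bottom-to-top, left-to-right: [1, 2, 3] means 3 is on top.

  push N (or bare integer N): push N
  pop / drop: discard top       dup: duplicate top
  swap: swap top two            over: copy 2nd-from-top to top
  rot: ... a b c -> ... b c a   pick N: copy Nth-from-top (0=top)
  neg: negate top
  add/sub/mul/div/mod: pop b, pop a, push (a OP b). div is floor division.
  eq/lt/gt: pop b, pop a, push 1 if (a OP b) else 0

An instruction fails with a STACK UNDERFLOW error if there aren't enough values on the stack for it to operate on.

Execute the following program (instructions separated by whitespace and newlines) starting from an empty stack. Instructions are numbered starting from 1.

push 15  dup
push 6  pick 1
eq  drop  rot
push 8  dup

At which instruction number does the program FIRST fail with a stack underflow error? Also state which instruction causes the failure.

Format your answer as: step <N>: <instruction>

Step 1 ('push 15'): stack = [15], depth = 1
Step 2 ('dup'): stack = [15, 15], depth = 2
Step 3 ('push 6'): stack = [15, 15, 6], depth = 3
Step 4 ('pick 1'): stack = [15, 15, 6, 15], depth = 4
Step 5 ('eq'): stack = [15, 15, 0], depth = 3
Step 6 ('drop'): stack = [15, 15], depth = 2
Step 7 ('rot'): needs 3 value(s) but depth is 2 — STACK UNDERFLOW

Answer: step 7: rot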